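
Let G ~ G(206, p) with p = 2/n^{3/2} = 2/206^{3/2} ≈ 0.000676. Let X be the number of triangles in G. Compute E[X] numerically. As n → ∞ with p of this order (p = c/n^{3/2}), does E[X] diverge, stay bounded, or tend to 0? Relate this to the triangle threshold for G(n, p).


Number of potential triangles: C(206, 3) = 1435820.
Each occurs with probability p³ ≈ (0.000676)³ ≈ 3.09519e-10.
By linearity: E[X] = C(206, 3)·p³ ≈ 1435820 · 3.09519e-10 ≈ 0.000.
Since α = 3/2 > 1, p = c/n^{3/2} = o(1/n) is below the triangle threshold p ~ 1/n. Asymptotically E[X] ~ (c³/6)·n^{3(1−α)} = (2³/6)·n^{-1.5} → 0, so by Markov's inequality G has no triangles w.h.p.

E[X] ≈ 0.000; in regime p = Θ(1/n^{3/2}) E[X] tends to 0 (below the triangle threshold p ~ 1/n).


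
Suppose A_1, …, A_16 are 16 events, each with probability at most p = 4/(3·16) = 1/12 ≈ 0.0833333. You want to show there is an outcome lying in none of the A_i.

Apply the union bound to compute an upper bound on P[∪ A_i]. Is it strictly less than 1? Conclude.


Union bound: P[∪_{i=1}^{16} A_i] ≤ Σ_i P[A_i] ≤ 16·p = 16·(1/12) = 4/3.
Numerically: 4/3 ≈ 1.3333333.
Is 4/3 < 1? NO.
Since the bound 4/3 is ≥ 1, the union bound is uninformative here; it does NOT by itself certify existence.

16·p = 4/3 ≈ 1.3333333; existence NOT certified by the union bound.


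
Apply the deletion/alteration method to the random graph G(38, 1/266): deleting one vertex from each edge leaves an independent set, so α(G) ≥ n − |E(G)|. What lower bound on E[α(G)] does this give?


E[|E(G)|] = C(38, 2)·p = 703 · (1/266) = 37/14.
E[α(G)] ≥ n − E[|E(G)|] = 38 − 37/14 = 495/14.
Numerically: ≈ 35.35714.
(This is only a lower bound; the true E[α(G)] may be larger.)

E[α(G)] ≥ 495/14 ≈ 35.35714.


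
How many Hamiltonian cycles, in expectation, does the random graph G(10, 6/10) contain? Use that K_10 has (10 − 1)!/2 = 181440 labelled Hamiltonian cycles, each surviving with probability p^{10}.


K_10 has (10 − 1)!/2 = 181440 labelled Hamiltonian cycles.
For each such Hamiltonian cycle H, let X_H = 1 if all 10 edges of H are present in G. Then P[X_H = 1] = p^{10} = (3/5)^{10} = 59049/9765625.
By linearity: E[X] = Σ_H E[X_H] = 181440 · p^{10} = 181440 · 59049/9765625 = 2142770112/1953125.
Numerically: E[X] ≈ 1.1e+03.

E[X] = 181440 · (3/5)^{10} = 2142770112/1953125 ≈ 1.1e+03.


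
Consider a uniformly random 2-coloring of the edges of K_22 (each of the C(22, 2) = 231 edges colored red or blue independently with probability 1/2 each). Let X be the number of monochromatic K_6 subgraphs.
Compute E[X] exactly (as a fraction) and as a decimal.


Let X = Σ_S X_S over the C(22, 6) = 74613 subsets S of size 6, where X_S = 1 if the K_6 on S is monochromatic.
For a fixed S, the K_6 on S has C(6, 2) = 15 edges. P[all 15 edges red] = (1/2)^15, and likewise for blue, so P[monochromatic] = 2·(1/2)^15 = 2^{1 − 15} = 1/16384.
Summing: E[X] = C(22, 6) · 2^{1 − 15} = 74613 · 1/16384 = 74613/16384.
Numerically: E[X] ≈ 4.554.

E[X] = C(22,6)·2^(1−C(6,2)) = 74613/16384 ≈ 4.554.


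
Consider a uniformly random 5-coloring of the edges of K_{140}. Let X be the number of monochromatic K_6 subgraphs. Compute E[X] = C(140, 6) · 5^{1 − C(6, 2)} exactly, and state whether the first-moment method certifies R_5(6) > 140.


E[X] = C(140, 6) · 5^{1 − 15} = 9381724380 · 5^{−14} = 9381724380/6103515625.
As a reduced fraction: E[X] = 1876344876/1220703125 ≈ 1.537102.
Is E[X] < 1? NO.
Since E[X] ≥ 1, the first-moment bound is inconclusive at n = 140; it does NOT by itself certify R_5(6) > 140.

E[X] = 1876344876/1220703125 ≈ 1.537102; E[X] ≥ 1; first-moment method inconclusive here.


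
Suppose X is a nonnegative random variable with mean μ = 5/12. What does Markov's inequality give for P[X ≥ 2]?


μ = E[X] = 5/12, a = 2.
Markov: P[X ≥ 2] ≤ μ/a = (5/12)/2 = 5/24.
Numerically: ≈ 0.208.
(Since a = 2 > μ = 0.417, the bound 5/24 is < 1 and informative.)

P[X ≥ 2] ≤ 5/24 ≈ 0.208.


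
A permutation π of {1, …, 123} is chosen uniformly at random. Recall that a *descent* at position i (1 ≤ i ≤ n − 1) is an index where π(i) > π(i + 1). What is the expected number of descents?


Write X = Σ X_I over i = 1, …, 122, with X_I the indicator of one descent.
There are 122 indicators.
For each fixed i, the pair (π(i), π(i+1)) is a uniformly random ordered pair of distinct values from {1, …, 123}; by symmetry P[π(i) > π(i+1)] = 1/2.
By linearity: E[X] = 122 · (1/2) = (123 − 1) · (1/2) = 61 ≈ 61.0000.

E[X] = 61 = 61.0000.


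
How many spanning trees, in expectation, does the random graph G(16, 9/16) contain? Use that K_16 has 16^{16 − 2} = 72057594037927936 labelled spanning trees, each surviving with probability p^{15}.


K_16 has 16^{16 − 2} = 72057594037927936 labelled spanning trees.
For each such spanning tree H, let X_H = 1 if all 15 edges of H are present in G. Then P[X_H = 1] = p^{15} = (9/16)^{15} = 205891132094649/1152921504606846976.
By linearity of expectation: E[X] = Σ_H E[X_H] = 72057594037927936 · p^{15} = 72057594037927936 · 205891132094649/1152921504606846976 = 205891132094649/16.
Numerically: E[X] ≈ 1.28682e+13.

E[X] = 72057594037927936 · (9/16)^{15} = 205891132094649/16 ≈ 1.28682e+13.


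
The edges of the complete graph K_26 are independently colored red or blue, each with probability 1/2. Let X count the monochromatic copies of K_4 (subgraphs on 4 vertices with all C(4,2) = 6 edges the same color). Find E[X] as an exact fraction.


Let X = Σ_S X_S over the C(26, 4) = 14950 subsets S of size 4, where X_S = 1 if the K_4 on S is monochromatic.
For a fixed S, the K_4 on S has C(4, 2) = 6 edges. P[all 6 edges red] = (1/2)^6, and likewise for blue, so P[monochromatic] = 2·(1/2)^6 = 2^{1 − 6} = 1/32.
By linearity of expectation: E[X] = C(26, 4) · 2^{1 − 6} = 14950 · 1/32 = 7475/16.
Numerically: E[X] ≈ 467.188.

E[X] = C(26,4)·2^(1−C(4,2)) = 7475/16 ≈ 467.188.


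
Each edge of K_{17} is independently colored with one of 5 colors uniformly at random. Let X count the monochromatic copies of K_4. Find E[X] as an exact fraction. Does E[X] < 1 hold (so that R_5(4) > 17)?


E[X] = C(17, 4) · 5^{1 − 6} = 2380 · 5^{−5} = 2380/3125.
As a reduced fraction: E[X] = 476/625 ≈ 0.761600.
Is E[X] < 1? YES.
Since E[X] < 1, there exists a 5-coloring of K_{17} with no monochromatic K_4; hence R_5(4) > 17.

E[X] = 476/625 ≈ 0.761600; E[X] < 1, so R_5(4) > 17.


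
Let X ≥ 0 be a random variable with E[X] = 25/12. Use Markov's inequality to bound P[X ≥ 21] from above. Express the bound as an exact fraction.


μ = E[X] = 25/12, a = 21.
Markov: P[X ≥ 21] ≤ μ/a = (25/12)/21 = 25/252.
Numerically: ≈ 0.099.
(Since a = 21 > μ = 2.083, the bound 25/252 is < 1 and informative.)

P[X ≥ 21] ≤ 25/252 ≈ 0.099.


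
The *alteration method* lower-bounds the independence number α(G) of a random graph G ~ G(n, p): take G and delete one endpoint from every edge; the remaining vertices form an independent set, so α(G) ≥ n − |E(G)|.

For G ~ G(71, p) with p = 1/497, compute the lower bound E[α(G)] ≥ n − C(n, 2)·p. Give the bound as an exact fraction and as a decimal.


E[|E(G)|] = C(71, 2)·p = 2485 · (1/497) = 5.
E[α(G)] ≥ n − E[|E(G)|] = 71 − 5 = 66.
Numerically: ≈ 66.0000.
(This is only a lower bound; the true E[α(G)] may be larger.)

E[α(G)] ≥ 66 ≈ 66.0000.


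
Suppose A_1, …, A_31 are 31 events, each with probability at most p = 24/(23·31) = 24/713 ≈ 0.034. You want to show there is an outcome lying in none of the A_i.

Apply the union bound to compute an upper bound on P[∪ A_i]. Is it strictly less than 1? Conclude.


Union bound: P[∪_{i=1}^{31} A_i] ≤ Σ_i P[A_i] ≤ 31·p = 31·(24/713) = 24/23.
Numerically: 24/23 ≈ 1.043.
Is 24/23 < 1? NO.
Since the bound 24/23 is ≥ 1, the union bound is uninformative here; it does NOT by itself certify existence.

31·p = 24/23 ≈ 1.043; existence NOT certified by the union bound.


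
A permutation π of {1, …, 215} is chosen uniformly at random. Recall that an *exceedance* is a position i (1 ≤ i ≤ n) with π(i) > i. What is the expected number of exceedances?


Write X = Σ_{i=1}^{215} X_i, where X_i = 1_{π(i) > i}.
For each fixed i, π(i) is uniform over {1, …, 215} (marginal of a uniform permutation), so P[π(i) > i] = (n − i)/n. Summing: Σ_{i=1}^{215} (n − i)/n = (0 + 1 + … + 214)/215 = 215(215 − 1)/(2·215) = (215 − 1)/2.
Hence E[X] = Σ_{i=1}^{215} (215 − i)/215 = 107 ≈ 107.00000.

E[X] = 107 = 107.00000.


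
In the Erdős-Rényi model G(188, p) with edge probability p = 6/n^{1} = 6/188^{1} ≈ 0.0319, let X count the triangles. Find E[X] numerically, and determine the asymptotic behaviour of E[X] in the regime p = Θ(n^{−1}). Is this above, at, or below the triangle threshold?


Number of potential triangles: C(188, 3) = 1089836.
Each occurs with probability p³ ≈ (0.0319)³ ≈ 3.25072e-05.
By linearity: E[X] = C(188, 3)·p³ ≈ 1089836 · 3.25072e-05 ≈ 35.428.
Here α = 1, so p = 6/n is exactly at the triangle threshold p ~ 1/n. Asymptotically E[X] → c³/6 = 6³/6 = 36 ≈ 36.000, a bounded constant. In this regime the triangle count is asymptotically Poisson(c³/6).

E[X] ≈ 35.428; in regime p = Θ(1/n^{1}) E[X] stays bounded (at the triangle threshold p ~ 1/n).


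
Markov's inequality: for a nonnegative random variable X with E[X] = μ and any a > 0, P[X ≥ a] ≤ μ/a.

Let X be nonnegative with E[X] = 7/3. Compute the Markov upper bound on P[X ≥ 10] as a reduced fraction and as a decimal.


μ = E[X] = 7/3, a = 10.
Markov: P[X ≥ 10] ≤ μ/a = (7/3)/10 = 7/30.
Numerically: ≈ 0.233333.
(Since a = 10 > μ = 2.333333, the bound 7/30 is < 1 and informative.)

P[X ≥ 10] ≤ 7/30 ≈ 0.233333.


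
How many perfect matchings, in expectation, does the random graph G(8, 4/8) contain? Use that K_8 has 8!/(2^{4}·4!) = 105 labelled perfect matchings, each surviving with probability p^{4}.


K_8 has 8!/(2^{4}·4!) = 105 labelled perfect matchings.
For each such perfect matching H, let X_H = 1 if all 4 edges of H are present in G. Then P[X_H = 1] = p^{4} = (1/2)^{4} = 1/16.
By linearity of expectation: E[X] = Σ_H E[X_H] = 105 · p^{4} = 105 · 1/16 = 105/16.
Numerically: E[X] ≈ 6.56.

E[X] = 105 · (1/2)^{4} = 105/16 ≈ 6.56.


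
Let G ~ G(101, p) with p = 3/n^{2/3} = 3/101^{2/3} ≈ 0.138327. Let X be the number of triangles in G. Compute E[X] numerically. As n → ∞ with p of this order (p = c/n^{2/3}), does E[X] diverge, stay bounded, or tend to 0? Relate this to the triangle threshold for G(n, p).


Number of potential triangles: C(101, 3) = 166650.
Each occurs with probability p³ ≈ (0.138327)³ ≈ 2.64679933e-03.
By linearity: E[X] = C(101, 3)·p³ ≈ 166650 · 2.64679933e-03 ≈ 441.089109.
Since α = 2/3 < 1, p = c/n^{2/3} ≫ 1/n is above the triangle threshold p ~ 1/n. Asymptotically E[X] ~ (c³/6)·n^{3(1−α)} = (3³/6)·n^{1} → ∞; triangles are abundant w.h.p.

E[X] ≈ 441.089109; in regime p = Θ(1/n^{2/3}) E[X] diverges (above the triangle threshold p ~ 1/n).


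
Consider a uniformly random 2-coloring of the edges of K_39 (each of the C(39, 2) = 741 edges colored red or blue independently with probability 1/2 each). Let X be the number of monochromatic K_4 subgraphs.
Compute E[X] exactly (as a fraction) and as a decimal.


Let X = Σ_S X_S over the C(39, 4) = 82251 subsets S of size 4, where X_S = 1 if the K_4 on S is monochromatic.
For a fixed S, the K_4 on S has C(4, 2) = 6 edges. P[all 6 edges red] = (1/2)^6, and likewise for blue, so P[monochromatic] = 2·(1/2)^6 = 2^{1 − 6} = 1/32.
Summing: E[X] = C(39, 4) · 2^{1 − 6} = 82251 · 1/32 = 82251/32.
Numerically: E[X] ≈ 2570.3438.

E[X] = C(39,4)·2^(1−C(4,2)) = 82251/32 ≈ 2570.3438.


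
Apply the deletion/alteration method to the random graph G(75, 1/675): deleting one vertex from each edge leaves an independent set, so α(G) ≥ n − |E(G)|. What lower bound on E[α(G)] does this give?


E[|E(G)|] = C(75, 2)·p = 2775 · (1/675) = 37/9.
E[α(G)] ≥ n − E[|E(G)|] = 75 − 37/9 = 638/9.
Numerically: ≈ 70.888889.
(This is only a lower bound; the true E[α(G)] may be larger.)

E[α(G)] ≥ 638/9 ≈ 70.888889.


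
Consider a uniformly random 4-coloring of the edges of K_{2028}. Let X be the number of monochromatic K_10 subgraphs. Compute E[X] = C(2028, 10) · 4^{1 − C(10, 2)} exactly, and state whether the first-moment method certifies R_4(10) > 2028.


E[X] = C(2028, 10) · 4^{1 − 45} = 317149973285521499299300410 · 4^{−44} = 317149973285521499299300410/309485009821345068724781056.
As a reduced fraction: E[X] = 158574986642760749649650205/154742504910672534362390528 ≈ 1.025.
Is E[X] < 1? NO.
Since E[X] ≥ 1, the first-moment bound is inconclusive at n = 2028; it does NOT by itself certify R_4(10) > 2028.

E[X] = 158574986642760749649650205/154742504910672534362390528 ≈ 1.025; E[X] ≥ 1; first-moment method inconclusive here.


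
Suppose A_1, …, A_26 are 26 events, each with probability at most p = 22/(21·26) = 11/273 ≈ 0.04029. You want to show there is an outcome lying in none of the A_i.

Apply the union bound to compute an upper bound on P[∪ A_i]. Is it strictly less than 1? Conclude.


Union bound: P[∪_{i=1}^{26} A_i] ≤ Σ_i P[A_i] ≤ 26·p = 26·(11/273) = 22/21.
Numerically: 22/21 ≈ 1.04762.
Is 22/21 < 1? NO.
Since the bound 22/21 is ≥ 1, the union bound is uninformative here; it does NOT by itself certify existence.

26·p = 22/21 ≈ 1.04762; existence NOT certified by the union bound.


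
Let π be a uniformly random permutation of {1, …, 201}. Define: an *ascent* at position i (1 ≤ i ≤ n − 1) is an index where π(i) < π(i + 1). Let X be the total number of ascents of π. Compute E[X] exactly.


Write X = Σ X_I over i = 1, …, 200, with X_I the indicator of one ascent.
There are 200 indicators.
For each fixed i, the pair (π(i), π(i+1)) is a uniformly random ordered pair of distinct values from {1, …, 201}; by symmetry P[π(i) < π(i+1)] = 1/2.
By linearity: E[X] = 200 · (1/2) = (201 − 1) · (1/2) = 100 ≈ 100.000000.

E[X] = 100 = 100.000000.


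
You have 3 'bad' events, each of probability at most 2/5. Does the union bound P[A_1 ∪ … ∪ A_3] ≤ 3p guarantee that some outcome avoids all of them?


Union bound: P[∪_{i=1}^{3} A_i] ≤ Σ_i P[A_i] ≤ 3·p = 3·(2/5) = 6/5.
Numerically: 6/5 ≈ 1.2000.
Is 6/5 < 1? NO.
Since the bound 6/5 is ≥ 1, the union bound is uninformative here; it does NOT by itself certify existence.

3·p = 6/5 ≈ 1.2000; existence NOT certified by the union bound.


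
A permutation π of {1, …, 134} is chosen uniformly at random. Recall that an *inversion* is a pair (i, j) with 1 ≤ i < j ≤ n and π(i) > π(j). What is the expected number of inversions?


Write X = Σ X_I over the C(134, 2) = 8911 pairs i < j, with X_I the indicator of one inversion.
There are 8911 indicators.
For each fixed pair i < j, the values π(i) and π(j) are two distinct elements of {1, …, 134} in uniformly random order; by symmetry P[π(i) > π(j)] = 1/2.
By linearity: E[X] = 8911 · (1/2) = C(134, 2) · (1/2) = 8911/2 = 8911/2 ≈ 4455.5000.

E[X] = 8911/2 = 4455.5000.


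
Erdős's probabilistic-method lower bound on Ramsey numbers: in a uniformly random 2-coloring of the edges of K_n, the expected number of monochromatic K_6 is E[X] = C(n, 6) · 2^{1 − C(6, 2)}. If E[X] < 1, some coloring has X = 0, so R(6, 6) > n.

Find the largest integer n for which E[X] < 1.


We need C(n, 6) · 2^{1 − 15} < 1, i.e. C(n, 6) < 2^{15 − 1} = 16384.
Check values of n near the boundary:
  n = 15: C(15, 6) = 5005; 5005 < 16384? YES
  n = 16: C(16, 6) = 8008; 8008 < 16384? YES
  n = 17: C(17, 6) = 12376; 12376 < 16384? YES
  n = 18: C(18, 6) = 18564; 18564 < 16384? NO
  n = 19: C(19, 6) = 27132; 27132 < 16384? NO
  n = 20: C(20, 6) = 38760; 38760 < 16384? NO
The largest n with C(n, 6) < 16384 is n = 17 (where E[X] = 1547/2048 ≈ 0.755371). Hence R(6, 6) > 17, i.e. R(6, 6) ≥ 18.

Largest n = 17; hence R(6, 6) > 17.


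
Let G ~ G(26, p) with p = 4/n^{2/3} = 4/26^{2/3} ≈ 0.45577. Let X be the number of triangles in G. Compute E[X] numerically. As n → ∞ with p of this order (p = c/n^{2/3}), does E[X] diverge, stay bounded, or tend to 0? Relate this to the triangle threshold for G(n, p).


Number of potential triangles: C(26, 3) = 2600.
Each occurs with probability p³ ≈ (0.45577)³ ≈ 9.4674556e-02.
By linearity: E[X] = C(26, 3)·p³ ≈ 2600 · 9.4674556e-02 ≈ 246.15385.
Since α = 2/3 < 1, p = c/n^{2/3} ≫ 1/n is above the triangle threshold p ~ 1/n. Asymptotically E[X] ~ (c³/6)·n^{3(1−α)} = (4³/6)·n^{1} → ∞; triangles are abundant w.h.p.

E[X] ≈ 246.15385; in regime p = Θ(1/n^{2/3}) E[X] diverges (above the triangle threshold p ~ 1/n).


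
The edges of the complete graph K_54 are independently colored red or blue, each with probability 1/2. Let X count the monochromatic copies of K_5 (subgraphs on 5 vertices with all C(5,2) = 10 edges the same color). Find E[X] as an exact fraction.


Let X = Σ_S X_S over the C(54, 5) = 3162510 subsets S of size 5, where X_S = 1 if the K_5 on S is monochromatic.
For a fixed S, the K_5 on S has C(5, 2) = 10 edges. P[all 10 edges red] = (1/2)^10, and likewise for blue, so P[monochromatic] = 2·(1/2)^10 = 2^{1 − 10} = 1/512.
By linearity of expectation: E[X] = C(54, 5) · 2^{1 − 10} = 3162510 · 1/512 = 1581255/256.
Numerically: E[X] ≈ 6176.777344.

E[X] = C(54,5)·2^(1−C(5,2)) = 1581255/256 ≈ 6176.777344.


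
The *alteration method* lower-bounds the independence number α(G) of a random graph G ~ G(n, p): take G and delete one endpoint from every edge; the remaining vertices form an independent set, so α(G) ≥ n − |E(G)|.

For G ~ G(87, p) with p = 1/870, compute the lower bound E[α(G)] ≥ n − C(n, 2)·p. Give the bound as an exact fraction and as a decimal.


E[|E(G)|] = C(87, 2)·p = 3741 · (1/870) = 43/10.
E[α(G)] ≥ n − E[|E(G)|] = 87 − 43/10 = 827/10.
Numerically: ≈ 82.700000.
(This is only a lower bound; the true E[α(G)] may be larger.)

E[α(G)] ≥ 827/10 ≈ 82.700000.


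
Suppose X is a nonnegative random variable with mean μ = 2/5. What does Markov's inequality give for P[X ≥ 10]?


μ = E[X] = 2/5, a = 10.
Markov: P[X ≥ 10] ≤ μ/a = (2/5)/10 = 1/25.
Numerically: ≈ 0.040.
(Since a = 10 > μ = 0.400, the bound 1/25 is < 1 and informative.)

P[X ≥ 10] ≤ 1/25 ≈ 0.040.


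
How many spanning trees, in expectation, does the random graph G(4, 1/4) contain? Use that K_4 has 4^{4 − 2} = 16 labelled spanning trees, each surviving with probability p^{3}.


K_4 has 4^{4 − 2} = 16 labelled spanning trees.
For each such spanning tree H, let X_H = 1 if all 3 edges of H are present in G. Then P[X_H = 1] = p^{3} = (1/4)^{3} = 1/64.
By linearity of expectation: E[X] = Σ_H E[X_H] = 16 · p^{3} = 16 · 1/64 = 1/4.
Numerically: E[X] ≈ 0.25.

E[X] = 16 · (1/4)^{3} = 1/4 ≈ 0.25.


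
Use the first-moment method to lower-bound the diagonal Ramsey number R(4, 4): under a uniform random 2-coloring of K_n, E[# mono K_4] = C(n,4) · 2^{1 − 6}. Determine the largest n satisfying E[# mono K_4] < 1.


We need C(n, 4) · 2^{1 − 6} < 1, i.e. C(n, 4) < 2^{6 − 1} = 32.
Check values of n near the boundary:
  n = 4: C(4, 4) = 1; 1 < 32? YES
  n = 5: C(5, 4) = 5; 5 < 32? YES
  n = 6: C(6, 4) = 15; 15 < 32? YES
  n = 7: C(7, 4) = 35; 35 < 32? NO
  n = 8: C(8, 4) = 70; 70 < 32? NO
The largest n with C(n, 4) < 32 is n = 6 (where E[X] = 15/32 ≈ 0.469). Hence R(4, 4) > 6, i.e. R(4, 4) ≥ 7.

Largest n = 6; hence R(4, 4) > 6.


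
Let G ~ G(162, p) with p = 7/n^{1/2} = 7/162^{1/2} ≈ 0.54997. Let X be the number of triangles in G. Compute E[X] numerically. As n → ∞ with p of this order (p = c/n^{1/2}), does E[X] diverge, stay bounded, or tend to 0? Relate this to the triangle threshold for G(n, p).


Number of potential triangles: C(162, 3) = 695520.
Each occurs with probability p³ ≈ (0.54997)³ ≈ 1.6634954e-01.
By linearity: E[X] = C(162, 3)·p³ ≈ 695520 · 1.6634954e-01 ≈ 115699.43045.
Since α = 1/2 < 1, p = c/n^{1/2} ≫ 1/n is above the triangle threshold p ~ 1/n. Asymptotically E[X] ~ (c³/6)·n^{3(1−α)} = (7³/6)·n^{1.5} → ∞; triangles are abundant w.h.p.

E[X] ≈ 115699.43045; in regime p = Θ(1/n^{1/2}) E[X] diverges (above the triangle threshold p ~ 1/n).


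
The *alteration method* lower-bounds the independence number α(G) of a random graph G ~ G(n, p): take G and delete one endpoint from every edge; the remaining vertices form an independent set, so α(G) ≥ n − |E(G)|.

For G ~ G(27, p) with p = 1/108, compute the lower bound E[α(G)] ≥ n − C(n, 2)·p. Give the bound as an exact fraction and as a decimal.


E[|E(G)|] = C(27, 2)·p = 351 · (1/108) = 13/4.
E[α(G)] ≥ n − E[|E(G)|] = 27 − 13/4 = 95/4.
Numerically: ≈ 23.7500.
(This is only a lower bound; the true E[α(G)] may be larger.)

E[α(G)] ≥ 95/4 ≈ 23.7500.


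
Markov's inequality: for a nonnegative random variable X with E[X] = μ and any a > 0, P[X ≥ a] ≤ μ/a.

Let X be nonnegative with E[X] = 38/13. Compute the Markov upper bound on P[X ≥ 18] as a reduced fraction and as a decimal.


μ = E[X] = 38/13, a = 18.
Markov: P[X ≥ 18] ≤ μ/a = (38/13)/18 = 19/117.
Numerically: ≈ 0.16239.
(Since a = 18 > μ = 2.92308, the bound 19/117 is < 1 and informative.)

P[X ≥ 18] ≤ 19/117 ≈ 0.16239.


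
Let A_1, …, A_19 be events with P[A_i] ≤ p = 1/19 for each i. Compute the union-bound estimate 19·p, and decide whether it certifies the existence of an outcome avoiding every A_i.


Union bound: P[∪_{i=1}^{19} A_i] ≤ Σ_i P[A_i] ≤ 19·p = 19·(1/19) = 1.
Numerically: 1 ≈ 1.000.
Is 1 < 1? NO.
Since the bound 1 is ≥ 1, the union bound is uninformative here; it does NOT by itself certify existence.

19·p = 1 ≈ 1.000; existence NOT certified by the union bound.


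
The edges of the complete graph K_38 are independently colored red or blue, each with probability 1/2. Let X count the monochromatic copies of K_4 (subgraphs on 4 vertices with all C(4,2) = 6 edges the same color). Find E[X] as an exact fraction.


Let X = Σ_S X_S over the C(38, 4) = 73815 subsets S of size 4, where X_S = 1 if the K_4 on S is monochromatic.
For a fixed S, the K_4 on S has C(4, 2) = 6 edges. P[all 6 edges red] = (1/2)^6, and likewise for blue, so P[monochromatic] = 2·(1/2)^6 = 2^{1 − 6} = 1/32.
By linearity: E[X] = C(38, 4) · 2^{1 − 6} = 73815 · 1/32 = 73815/32.
Numerically: E[X] ≈ 2306.718750.

E[X] = C(38,4)·2^(1−C(4,2)) = 73815/32 ≈ 2306.718750.


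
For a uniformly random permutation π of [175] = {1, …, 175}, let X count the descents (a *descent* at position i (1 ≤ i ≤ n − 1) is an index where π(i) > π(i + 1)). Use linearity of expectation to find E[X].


Write X = Σ X_I over i = 1, …, 174, with X_I the indicator of one descent.
There are 174 indicators.
For each fixed i, the pair (π(i), π(i+1)) is a uniformly random ordered pair of distinct values from {1, …, 175}; by symmetry P[π(i) > π(i+1)] = 1/2.
By linearity: E[X] = 174 · (1/2) = (175 − 1) · (1/2) = 87 ≈ 87.0000.

E[X] = 87 = 87.0000.


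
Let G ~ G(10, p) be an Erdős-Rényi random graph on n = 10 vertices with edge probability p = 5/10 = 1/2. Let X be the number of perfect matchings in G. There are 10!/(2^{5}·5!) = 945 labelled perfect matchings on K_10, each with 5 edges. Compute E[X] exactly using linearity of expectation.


K_10 has 10!/(2^{5}·5!) = 945 labelled perfect matchings.
For each such perfect matching H, let X_H = 1 if all 5 edges of H are present in G. Then P[X_H = 1] = p^{5} = (1/2)^{5} = 1/32.
By linearity of expectation: E[X] = Σ_H E[X_H] = 945 · p^{5} = 945 · 1/32 = 945/32.
Numerically: E[X] ≈ 29.531.

E[X] = 945 · (1/2)^{5} = 945/32 ≈ 29.531.


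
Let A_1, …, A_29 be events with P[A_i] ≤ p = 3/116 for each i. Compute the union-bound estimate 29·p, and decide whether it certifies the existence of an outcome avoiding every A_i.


Union bound: P[∪_{i=1}^{29} A_i] ≤ Σ_i P[A_i] ≤ 29·p = 29·(3/116) = 3/4.
Numerically: 3/4 ≈ 0.75000.
Is 3/4 < 1? YES.
Since P[∪ A_i] ≤ 3/4 < 1, the complement has P[∩ A_i^c] ≥ 1 − 3/4 = 1/4 > 0, so some outcome avoids every A_i.

29·p = 3/4 ≈ 0.75000; existence CERTIFIED by the union bound.


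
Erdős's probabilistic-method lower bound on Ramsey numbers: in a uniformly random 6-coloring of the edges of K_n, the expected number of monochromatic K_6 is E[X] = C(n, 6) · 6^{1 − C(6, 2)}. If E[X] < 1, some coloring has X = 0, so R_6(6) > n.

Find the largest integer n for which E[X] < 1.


We need C(n, 6) · 6^{1 − 15} < 1, i.e. C(n, 6) < 6^{15 − 1} = 78364164096.
Check values of n near the boundary:
  n = 195: C(195, 6) = 70656049360; 70656049360 < 78364164096? YES
  n = 196: C(196, 6) = 72887293024; 72887293024 < 78364164096? YES
  n = 197: C(197, 6) = 75176946208; 75176946208 < 78364164096? YES
  n = 198: C(198, 6) = 77526225777; 77526225777 < 78364164096? YES
  n = 199: C(199, 6) = 79936367511; 79936367511 < 78364164096? NO
The largest n with C(n, 6) < 78364164096 is n = 198 (where E[X] = 25842075259/26121388032 ≈ 0.989307). Hence R_6(6) > 198, i.e. R_6(6) ≥ 199.

Largest n = 198; hence R_6(6) > 198.


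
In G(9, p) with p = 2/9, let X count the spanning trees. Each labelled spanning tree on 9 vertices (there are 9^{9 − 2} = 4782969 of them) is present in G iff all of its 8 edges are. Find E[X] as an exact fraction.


K_9 has 9^{9 − 2} = 4782969 labelled spanning trees.
For each such spanning tree H, let X_H = 1 if all 8 edges of H are present in G. Then P[X_H = 1] = p^{8} = (2/9)^{8} = 256/43046721.
By linearity: E[X] = Σ_H E[X_H] = 4782969 · p^{8} = 4782969 · 256/43046721 = 256/9.
Numerically: E[X] ≈ 28.4444.

E[X] = 4782969 · (2/9)^{8} = 256/9 ≈ 28.4444.


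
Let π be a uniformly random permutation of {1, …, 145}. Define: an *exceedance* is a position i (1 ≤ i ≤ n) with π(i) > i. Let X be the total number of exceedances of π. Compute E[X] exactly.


Write X = Σ_{i=1}^{145} X_i, where X_i = 1_{π(i) > i}.
For each fixed i, π(i) is uniform over {1, …, 145} (marginal of a uniform permutation), so P[π(i) > i] = (n − i)/n. Summing: Σ_{i=1}^{145} (n − i)/n = (0 + 1 + … + 144)/145 = 145(145 − 1)/(2·145) = (145 − 1)/2.
Hence E[X] = Σ_{i=1}^{145} (145 − i)/145 = 72 ≈ 72.000000.

E[X] = 72 = 72.000000.


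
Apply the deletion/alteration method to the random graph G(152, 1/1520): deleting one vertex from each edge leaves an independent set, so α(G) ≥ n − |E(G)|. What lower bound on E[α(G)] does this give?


E[|E(G)|] = C(152, 2)·p = 11476 · (1/1520) = 151/20.
E[α(G)] ≥ n − E[|E(G)|] = 152 − 151/20 = 2889/20.
Numerically: ≈ 144.450000.
(This is only a lower bound; the true E[α(G)] may be larger.)

E[α(G)] ≥ 2889/20 ≈ 144.450000.


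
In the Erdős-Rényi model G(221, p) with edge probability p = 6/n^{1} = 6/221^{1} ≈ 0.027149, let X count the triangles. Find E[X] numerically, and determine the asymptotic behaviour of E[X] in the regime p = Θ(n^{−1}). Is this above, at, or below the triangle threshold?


Number of potential triangles: C(221, 3) = 1774630.
Each occurs with probability p³ ≈ (0.027149)³ ≈ 2.0011375e-05.
By linearity: E[X] = C(221, 3)·p³ ≈ 1774630 · 2.0011375e-05 ≈ 35.51279.
Here α = 1, so p = 6/n is exactly at the triangle threshold p ~ 1/n. Asymptotically E[X] → c³/6 = 6³/6 = 36 ≈ 36.00000, a bounded constant. In this regime the triangle count is asymptotically Poisson(c³/6).

E[X] ≈ 35.51279; in regime p = Θ(1/n^{1}) E[X] stays bounded (at the triangle threshold p ~ 1/n).


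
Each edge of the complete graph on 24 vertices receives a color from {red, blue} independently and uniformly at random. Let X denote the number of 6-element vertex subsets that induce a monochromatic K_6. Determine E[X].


Let X = Σ_S X_S over the C(24, 6) = 134596 subsets S of size 6, where X_S = 1 if the K_6 on S is monochromatic.
For a fixed S, the K_6 on S has C(6, 2) = 15 edges. P[all 15 edges red] = (1/2)^15, and likewise for blue, so P[monochromatic] = 2·(1/2)^15 = 2^{1 − 15} = 1/16384.
By linearity: E[X] = C(24, 6) · 2^{1 − 15} = 134596 · 1/16384 = 33649/4096.
Numerically: E[X] ≈ 8.215088.

E[X] = C(24,6)·2^(1−C(6,2)) = 33649/4096 ≈ 8.215088.


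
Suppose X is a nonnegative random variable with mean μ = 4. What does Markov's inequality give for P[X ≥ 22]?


μ = E[X] = 4, a = 22.
Markov: P[X ≥ 22] ≤ μ/a = (4)/22 = 2/11.
Numerically: ≈ 0.181818.
(Since a = 22 > μ = 4.000000, the bound 2/11 is < 1 and informative.)

P[X ≥ 22] ≤ 2/11 ≈ 0.181818.


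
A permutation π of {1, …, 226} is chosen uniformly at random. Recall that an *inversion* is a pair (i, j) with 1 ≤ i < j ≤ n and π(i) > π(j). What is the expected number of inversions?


Write X = Σ X_I over the C(226, 2) = 25425 pairs i < j, with X_I the indicator of one inversion.
There are 25425 indicators.
For each fixed pair i < j, the values π(i) and π(j) are two distinct elements of {1, …, 226} in uniformly random order; by symmetry P[π(i) > π(j)] = 1/2.
By linearity: E[X] = 25425 · (1/2) = C(226, 2) · (1/2) = 25425/2 = 25425/2 ≈ 12712.50000.

E[X] = 25425/2 = 12712.50000.


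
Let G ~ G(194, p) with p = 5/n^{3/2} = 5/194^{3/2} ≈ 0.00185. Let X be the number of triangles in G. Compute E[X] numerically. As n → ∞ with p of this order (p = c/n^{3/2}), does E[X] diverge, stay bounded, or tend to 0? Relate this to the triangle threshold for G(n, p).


Number of potential triangles: C(194, 3) = 1198144.
Each occurs with probability p³ ≈ (0.00185)³ ≈ 6.33581e-09.
By linearity: E[X] = C(194, 3)·p³ ≈ 1198144 · 6.33581e-09 ≈ 0.008.
Since α = 3/2 > 1, p = c/n^{3/2} = o(1/n) is below the triangle threshold p ~ 1/n. Asymptotically E[X] ~ (c³/6)·n^{3(1−α)} = (5³/6)·n^{-1.5} → 0, so by Markov's inequality G has no triangles w.h.p.

E[X] ≈ 0.008; in regime p = Θ(1/n^{3/2}) E[X] tends to 0 (below the triangle threshold p ~ 1/n).


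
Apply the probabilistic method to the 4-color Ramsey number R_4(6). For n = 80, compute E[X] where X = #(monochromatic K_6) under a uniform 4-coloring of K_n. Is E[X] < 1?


E[X] = C(80, 6) · 4^{1 − 15} = 300500200 · 4^{−14} = 300500200/268435456.
As a reduced fraction: E[X] = 37562525/33554432 ≈ 1.11945.
Is E[X] < 1? NO.
Since E[X] ≥ 1, the first-moment bound is inconclusive at n = 80; it does NOT by itself certify R_4(6) > 80.

E[X] = 37562525/33554432 ≈ 1.11945; E[X] ≥ 1; first-moment method inconclusive here.


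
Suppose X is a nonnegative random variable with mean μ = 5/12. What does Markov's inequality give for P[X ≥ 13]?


μ = E[X] = 5/12, a = 13.
Markov: P[X ≥ 13] ≤ μ/a = (5/12)/13 = 5/156.
Numerically: ≈ 0.032051.
(Since a = 13 > μ = 0.416667, the bound 5/156 is < 1 and informative.)

P[X ≥ 13] ≤ 5/156 ≈ 0.032051.


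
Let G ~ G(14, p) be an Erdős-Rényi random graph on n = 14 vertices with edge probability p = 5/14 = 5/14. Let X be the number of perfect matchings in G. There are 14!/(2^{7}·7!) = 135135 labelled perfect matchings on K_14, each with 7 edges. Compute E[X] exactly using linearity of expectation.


K_14 has 14!/(2^{7}·7!) = 135135 labelled perfect matchings.
For each such perfect matching H, let X_H = 1 if all 7 edges of H are present in G. Then P[X_H = 1] = p^{7} = (5/14)^{7} = 78125/105413504.
By linearity of expectation: E[X] = Σ_H E[X_H] = 135135 · p^{7} = 135135 · 78125/105413504 = 1508203125/15059072.
Numerically: E[X] ≈ 100.

E[X] = 135135 · (5/14)^{7} = 1508203125/15059072 ≈ 100.


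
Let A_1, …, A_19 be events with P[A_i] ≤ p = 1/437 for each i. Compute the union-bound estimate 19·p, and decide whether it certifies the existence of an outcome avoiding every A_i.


Union bound: P[∪_{i=1}^{19} A_i] ≤ Σ_i P[A_i] ≤ 19·p = 19·(1/437) = 1/23.
Numerically: 1/23 ≈ 0.043.
Is 1/23 < 1? YES.
Since P[∪ A_i] ≤ 1/23 < 1, the complement has P[∩ A_i^c] ≥ 1 − 1/23 = 22/23 > 0, so some outcome avoids every A_i.

19·p = 1/23 ≈ 0.043; existence CERTIFIED by the union bound.


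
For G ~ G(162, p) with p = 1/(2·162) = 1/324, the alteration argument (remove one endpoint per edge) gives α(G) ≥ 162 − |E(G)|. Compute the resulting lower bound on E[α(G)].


E[|E(G)|] = C(162, 2)·p = 13041 · (1/324) = 161/4.
E[α(G)] ≥ n − E[|E(G)|] = 162 − 161/4 = 487/4.
Numerically: ≈ 121.750000.
(This is only a lower bound; the true E[α(G)] may be larger.)

E[α(G)] ≥ 487/4 ≈ 121.750000.


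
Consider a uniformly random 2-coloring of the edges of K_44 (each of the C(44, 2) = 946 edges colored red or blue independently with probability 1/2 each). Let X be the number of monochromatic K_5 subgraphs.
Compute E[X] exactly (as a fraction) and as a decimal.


Let X = Σ_S X_S over the C(44, 5) = 1086008 subsets S of size 5, where X_S = 1 if the K_5 on S is monochromatic.
For a fixed S, the K_5 on S has C(5, 2) = 10 edges. P[all 10 edges red] = (1/2)^10, and likewise for blue, so P[monochromatic] = 2·(1/2)^10 = 2^{1 − 10} = 1/512.
By linearity of expectation: E[X] = C(44, 5) · 2^{1 − 10} = 1086008 · 1/512 = 135751/64.
Numerically: E[X] ≈ 2121.109375.

E[X] = C(44,5)·2^(1−C(5,2)) = 135751/64 ≈ 2121.109375.


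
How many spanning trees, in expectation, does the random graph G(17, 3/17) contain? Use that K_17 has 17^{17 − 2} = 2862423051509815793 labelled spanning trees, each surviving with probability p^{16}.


K_17 has 17^{17 − 2} = 2862423051509815793 labelled spanning trees.
For each such spanning tree H, let X_H = 1 if all 16 edges of H are present in G. Then P[X_H = 1] = p^{16} = (3/17)^{16} = 43046721/48661191875666868481.
By linearity of expectation: E[X] = Σ_H E[X_H] = 2862423051509815793 · p^{16} = 2862423051509815793 · 43046721/48661191875666868481 = 43046721/17.
Numerically: E[X] ≈ 2.53216e+06.

E[X] = 2862423051509815793 · (3/17)^{16} = 43046721/17 ≈ 2.53216e+06.


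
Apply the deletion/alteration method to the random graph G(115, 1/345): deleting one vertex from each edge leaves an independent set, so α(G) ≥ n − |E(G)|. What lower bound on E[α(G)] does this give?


E[|E(G)|] = C(115, 2)·p = 6555 · (1/345) = 19.
E[α(G)] ≥ n − E[|E(G)|] = 115 − 19 = 96.
Numerically: ≈ 96.000.
(This is only a lower bound; the true E[α(G)] may be larger.)

E[α(G)] ≥ 96 ≈ 96.000.


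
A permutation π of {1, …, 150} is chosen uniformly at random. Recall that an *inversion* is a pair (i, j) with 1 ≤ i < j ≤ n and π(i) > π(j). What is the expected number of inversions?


Write X = Σ X_I over the C(150, 2) = 11175 pairs i < j, with X_I the indicator of one inversion.
There are 11175 indicators.
For each fixed pair i < j, the values π(i) and π(j) are two distinct elements of {1, …, 150} in uniformly random order; by symmetry P[π(i) > π(j)] = 1/2.
By linearity: E[X] = 11175 · (1/2) = C(150, 2) · (1/2) = 11175/2 = 11175/2 ≈ 5587.500000.

E[X] = 11175/2 = 5587.500000.


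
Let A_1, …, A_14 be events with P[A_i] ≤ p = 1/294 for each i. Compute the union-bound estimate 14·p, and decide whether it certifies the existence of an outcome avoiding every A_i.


Union bound: P[∪_{i=1}^{14} A_i] ≤ Σ_i P[A_i] ≤ 14·p = 14·(1/294) = 1/21.
Numerically: 1/21 ≈ 0.0476190.
Is 1/21 < 1? YES.
Since P[∪ A_i] ≤ 1/21 < 1, the complement has P[∩ A_i^c] ≥ 1 − 1/21 = 20/21 > 0, so some outcome avoids every A_i.

14·p = 1/21 ≈ 0.0476190; existence CERTIFIED by the union bound.


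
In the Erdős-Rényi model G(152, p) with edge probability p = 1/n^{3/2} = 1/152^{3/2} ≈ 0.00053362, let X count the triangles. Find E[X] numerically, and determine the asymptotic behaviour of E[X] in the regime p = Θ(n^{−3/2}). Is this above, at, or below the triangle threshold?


Number of potential triangles: C(152, 3) = 573800.
Each occurs with probability p³ ≈ (0.00053362)³ ≈ 1.5195110e-10.
By linearity: E[X] = C(152, 3)·p³ ≈ 573800 · 1.5195110e-10 ≈ 0.00009.
Since α = 3/2 > 1, p = c/n^{3/2} = o(1/n) is below the triangle threshold p ~ 1/n. Asymptotically E[X] ~ (c³/6)·n^{3(1−α)} = (1³/6)·n^{-1.5} → 0, so by Markov's inequality G has no triangles w.h.p.

E[X] ≈ 0.00009; in regime p = Θ(1/n^{3/2}) E[X] tends to 0 (below the triangle threshold p ~ 1/n).


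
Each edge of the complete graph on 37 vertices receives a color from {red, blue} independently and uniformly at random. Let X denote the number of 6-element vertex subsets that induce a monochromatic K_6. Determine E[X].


Let X = Σ_S X_S over the C(37, 6) = 2324784 subsets S of size 6, where X_S = 1 if the K_6 on S is monochromatic.
For a fixed S, the K_6 on S has C(6, 2) = 15 edges. P[all 15 edges red] = (1/2)^15, and likewise for blue, so P[monochromatic] = 2·(1/2)^15 = 2^{1 − 15} = 1/16384.
Summing: E[X] = C(37, 6) · 2^{1 − 15} = 2324784 · 1/16384 = 145299/1024.
Numerically: E[X] ≈ 141.89355.

E[X] = C(37,6)·2^(1−C(6,2)) = 145299/1024 ≈ 141.89355.


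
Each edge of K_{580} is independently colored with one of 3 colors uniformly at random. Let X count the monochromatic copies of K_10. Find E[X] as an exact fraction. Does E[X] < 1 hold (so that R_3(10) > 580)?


E[X] = C(580, 10) · 3^{1 − 45} = 1098085496704252547920 · 3^{−44} = 1098085496704252547920/984770902183611232881.
As a reduced fraction: E[X] = 1098085496704252547920/984770902183611232881 ≈ 1.1151.
Is E[X] < 1? NO.
Since E[X] ≥ 1, the first-moment bound is inconclusive at n = 580; it does NOT by itself certify R_3(10) > 580.

E[X] = 1098085496704252547920/984770902183611232881 ≈ 1.1151; E[X] ≥ 1; first-moment method inconclusive here.


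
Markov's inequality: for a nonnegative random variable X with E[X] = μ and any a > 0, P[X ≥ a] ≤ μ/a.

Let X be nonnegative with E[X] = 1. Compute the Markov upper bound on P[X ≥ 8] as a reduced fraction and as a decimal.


μ = E[X] = 1, a = 8.
Markov: P[X ≥ 8] ≤ μ/a = (1)/8 = 1/8.
Numerically: ≈ 0.1250.
(Since a = 8 > μ = 1.0000, the bound 1/8 is < 1 and informative.)

P[X ≥ 8] ≤ 1/8 ≈ 0.1250.


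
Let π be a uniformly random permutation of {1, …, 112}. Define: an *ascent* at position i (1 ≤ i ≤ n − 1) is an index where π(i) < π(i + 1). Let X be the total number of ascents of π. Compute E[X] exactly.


Write X = Σ X_I over i = 1, …, 111, with X_I the indicator of one ascent.
There are 111 indicators.
For each fixed i, the pair (π(i), π(i+1)) is a uniformly random ordered pair of distinct values from {1, …, 112}; by symmetry P[π(i) < π(i+1)] = 1/2.
By linearity: E[X] = 111 · (1/2) = (112 − 1) · (1/2) = 111/2 ≈ 55.5000.

E[X] = 111/2 = 55.5000.


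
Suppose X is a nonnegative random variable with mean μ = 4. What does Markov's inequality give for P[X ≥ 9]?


μ = E[X] = 4, a = 9.
Markov: P[X ≥ 9] ≤ μ/a = (4)/9 = 4/9.
Numerically: ≈ 0.444444.
(Since a = 9 > μ = 4.000000, the bound 4/9 is < 1 and informative.)

P[X ≥ 9] ≤ 4/9 ≈ 0.444444.


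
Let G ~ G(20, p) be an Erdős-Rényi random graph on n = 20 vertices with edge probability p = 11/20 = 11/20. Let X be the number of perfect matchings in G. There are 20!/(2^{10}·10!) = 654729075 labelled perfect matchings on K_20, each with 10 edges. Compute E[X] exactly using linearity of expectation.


K_20 has 20!/(2^{10}·10!) = 654729075 labelled perfect matchings.
For each such perfect matching H, let X_H = 1 if all 10 edges of H are present in G. Then P[X_H = 1] = p^{10} = (11/20)^{10} = 25937424601/10240000000000.
By linearity: E[X] = Σ_H E[X_H] = 654729075 · p^{10} = 654729075 · 25937424601/10240000000000 = 679279440675798963/409600000000.
Numerically: E[X] ≈ 1.658e+06.

E[X] = 654729075 · (11/20)^{10} = 679279440675798963/409600000000 ≈ 1.658e+06.


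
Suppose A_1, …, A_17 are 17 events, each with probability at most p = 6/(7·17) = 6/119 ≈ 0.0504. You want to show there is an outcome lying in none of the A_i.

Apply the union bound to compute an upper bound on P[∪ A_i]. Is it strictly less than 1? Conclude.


Union bound: P[∪_{i=1}^{17} A_i] ≤ Σ_i P[A_i] ≤ 17·p = 17·(6/119) = 6/7.
Numerically: 6/7 ≈ 0.8571.
Is 6/7 < 1? YES.
Since P[∪ A_i] ≤ 6/7 < 1, the complement has P[∩ A_i^c] ≥ 1 − 6/7 = 1/7 > 0, so some outcome avoids every A_i.

17·p = 6/7 ≈ 0.8571; existence CERTIFIED by the union bound.
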